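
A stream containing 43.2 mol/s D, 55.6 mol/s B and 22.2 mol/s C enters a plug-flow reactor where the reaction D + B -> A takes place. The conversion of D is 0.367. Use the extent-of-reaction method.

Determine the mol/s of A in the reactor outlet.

D reacted = 0.367 × 43.2 = 15.85 mol/s; ν_D = −1, so ξ = 15.85/1 = 15.85 mol/s.
Outlet amounts (n = n₀ + ν ξ):
  D: 43.2 − 1(15.85) = 27.35
  B: 55.6 − 1(15.85) = 39.75
  A: 0 + 1(15.85) = 15.85
  C: 22.2 (inert)

15.9 mol/s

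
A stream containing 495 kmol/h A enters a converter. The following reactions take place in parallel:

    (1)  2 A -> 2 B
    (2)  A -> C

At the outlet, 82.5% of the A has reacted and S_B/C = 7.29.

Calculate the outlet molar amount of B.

Conversion of A: A consumed = 0.825 × 495 = 408.4 kmol/h = 2ξ₁ + 1ξ₂.
Selectivity: 2ξ₁ / (1ξ₂) = 7.29 → ξ₁ = 3.645 ξ₂.
Substitute: (2·3.645 + 1) ξ₂ = 408.4 → ξ₂ = 49.26 kmol/h, ξ₁ = 179.6 kmol/h.
Outlet amounts (n = n₀ + Σ ν·ξ):
  A: 495 − 2(179.6) − 1(49.26) = 86.62
  B: 0 + 2(179.6) = 359.1
  C: 0 + 1(49.26) = 49.26

359 kmol/h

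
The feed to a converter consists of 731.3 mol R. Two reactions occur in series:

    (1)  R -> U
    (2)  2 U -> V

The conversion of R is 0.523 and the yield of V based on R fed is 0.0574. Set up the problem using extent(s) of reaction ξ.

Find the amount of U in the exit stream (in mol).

Conversion of R: R consumed = 1ξ₁ = 0.523 × 731.3 → ξ₁ = 382.5 mol.
Yield of V: 1ξ₂ / 731.3 = 0.0574 → ξ₂ = 41.98 mol.
Outlet amounts (n = n₀ + Σ ν·ξ):
  R: 731.3 − 1(382.5) = 348.8
  U: 0 + 1(382.5) − 2(41.98) = 298.5
  V: 0 + 1(41.98) = 41.98

299 mol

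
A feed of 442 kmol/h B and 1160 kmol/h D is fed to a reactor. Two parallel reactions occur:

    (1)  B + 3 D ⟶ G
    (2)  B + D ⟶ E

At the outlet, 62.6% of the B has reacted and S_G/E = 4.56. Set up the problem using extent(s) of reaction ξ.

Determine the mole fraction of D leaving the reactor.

Conversion of B: B consumed = 0.626 × 442 = 276.7 kmol/h = 1ξ₁ + 1ξ₂.
Selectivity: 1ξ₁ / (1ξ₂) = 4.56 → ξ₁ = 4.56 ξ₂.
Substitute: (1·4.56 + 1) ξ₂ = 276.7 → ξ₂ = 49.76 kmol/h, ξ₁ = 226.9 kmol/h.
Outlet amounts (n = n₀ + Σ ν·ξ):
  B: 442 − 1(226.9) − 1(49.76) = 165.3
  D: 1160 − 3(226.9) − 1(49.76) = 429.5
  G: 0 + 1(226.9) = 226.9
  E: 0 + 1(49.76) = 49.76
Total out = 871.5 kmol/h; y_D = 429.5 / 871.5 = 0.4928.

0.493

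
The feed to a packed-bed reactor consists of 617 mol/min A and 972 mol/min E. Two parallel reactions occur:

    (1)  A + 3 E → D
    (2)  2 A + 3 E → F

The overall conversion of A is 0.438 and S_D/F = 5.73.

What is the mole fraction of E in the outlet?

Conversion of A: A consumed = 0.438 × 617 = 270.2 mol/min = 1ξ₁ + 2ξ₂.
Selectivity: 1ξ₁ / (1ξ₂) = 5.73 → ξ₁ = 5.73 ξ₂.
Substitute: (1·5.73 + 2) ξ₂ = 270.2 → ξ₂ = 34.96 mol/min, ξ₁ = 200.3 mol/min.
Outlet amounts (n = n₀ + Σ ν·ξ):
  A: 617 − 1(200.3) − 2(34.96) = 346.8
  E: 972 − 3(200.3) − 3(34.96) = 266.1
  D: 0 + 1(200.3) = 200.3
  F: 0 + 1(34.96) = 34.96
Total out = 848.2 mol/min; y_E = 266.1 / 848.2 = 0.3138.

0.314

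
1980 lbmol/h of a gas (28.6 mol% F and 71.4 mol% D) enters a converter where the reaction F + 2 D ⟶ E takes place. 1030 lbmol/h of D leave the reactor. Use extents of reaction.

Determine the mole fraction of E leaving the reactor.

For D: n = n₀ − 2ξ → 1030 = 1414 − 2ξ, giving ξ = 191.9 lbmol/h.
Outlet amounts (n = n₀ + ν ξ):
  F: 566.3 − 1(191.9) = 374.4
  D: 1414 − 2(191.9) = 1030
  E: 0 + 1(191.9) = 191.9
Total out = 1596 lbmol/h; y_E = 191.9 / 1596 = 0.1202.

0.12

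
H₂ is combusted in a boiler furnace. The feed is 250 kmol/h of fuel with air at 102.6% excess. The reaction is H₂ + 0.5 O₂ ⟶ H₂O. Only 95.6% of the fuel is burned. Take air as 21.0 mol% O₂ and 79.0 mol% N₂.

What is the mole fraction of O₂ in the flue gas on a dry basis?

Stoichiometric O₂ = 0.5 × 250 = 125 kmol/h; O₂ fed = 125 × 2.026 = 253.2 kmol/h.
N₂ fed = 253.2 × 79/21 = 952.7 kmol/h.
Fuel reacted = 0.956 × 250 → ξ = 239 kmol/h.
Outlet (n = n₀ + ν ξ):
  H₂: 250 − 1(239) = 11
  O₂: 253.2 − 0.5(239) = 133.7
  N₂: 952.7 (inert)
  H₂O: 0 + 1(239) = 239
Dry total = 1097 kmol/h; y_O₂ (dry) = 133.7 / 1097 = 0.1219.

0.122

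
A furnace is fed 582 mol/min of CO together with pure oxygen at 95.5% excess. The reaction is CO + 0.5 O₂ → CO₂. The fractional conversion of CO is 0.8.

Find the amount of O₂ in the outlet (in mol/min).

336 mol/min

Stoichiometric O₂ = 0.5 × 582 = 291 mol/min; O₂ fed = 291 × 1.955 = 568.9 mol/min.
Fuel reacted = 0.8 × 582 → ξ = 465.6 mol/min.
Outlet (n = n₀ + ν ξ):
  CO: 582 − 1(465.6) = 116.4
  O₂: 568.9 − 0.5(465.6) = 336.1
  CO₂: 0 + 1(465.6) = 465.6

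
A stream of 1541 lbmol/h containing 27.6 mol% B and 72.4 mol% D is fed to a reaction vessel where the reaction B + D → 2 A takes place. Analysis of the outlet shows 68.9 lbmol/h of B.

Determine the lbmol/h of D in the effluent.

For B: n = n₀ − 1ξ → 68.9 = 425.3 − 1ξ, giving ξ = 356.4 lbmol/h.
Outlet amounts (n = n₀ + ν ξ):
  B: 425.3 − 1(356.4) = 68.9
  D: 1116 − 1(356.4) = 759.3
  A: 0 + 2(356.4) = 712.8

759 lbmol/h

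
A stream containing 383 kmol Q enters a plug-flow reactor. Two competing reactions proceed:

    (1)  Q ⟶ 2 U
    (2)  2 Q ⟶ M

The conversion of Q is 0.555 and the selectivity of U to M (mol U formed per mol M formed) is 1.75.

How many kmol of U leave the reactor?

Conversion of Q: Q consumed = 0.555 × 383 = 212.6 kmol = 1ξ₁ + 2ξ₂.
Selectivity: 2ξ₁ / (1ξ₂) = 1.75 → ξ₁ = 0.875 ξ₂.
Substitute: (1·0.875 + 2) ξ₂ = 212.6 → ξ₂ = 73.94 kmol, ξ₁ = 64.69 kmol.
Outlet amounts (n = n₀ + Σ ν·ξ):
  Q: 383 − 1(64.69) − 2(73.94) = 170.4
  U: 0 + 2(64.69) = 129.4
  M: 0 + 1(73.94) = 73.94

129 kmol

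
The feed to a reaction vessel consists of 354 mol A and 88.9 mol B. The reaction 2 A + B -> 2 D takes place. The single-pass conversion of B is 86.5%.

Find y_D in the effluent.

0.42

B reacted = 0.865 × 88.9 = 76.9 mol; ν_B = −1, so ξ = 76.9/1 = 76.9 mol.
Outlet amounts (n = n₀ + ν ξ):
  A: 354 − 2(76.9) = 200.2
  B: 88.9 − 1(76.9) = 12
  D: 0 + 2(76.9) = 153.8
Total out = 366 mol; y_D = 153.8 / 366 = 0.4202.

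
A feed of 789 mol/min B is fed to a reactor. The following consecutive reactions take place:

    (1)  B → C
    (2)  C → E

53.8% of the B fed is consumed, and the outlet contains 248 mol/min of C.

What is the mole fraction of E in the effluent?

0.224

Conversion of B: B consumed = 1ξ₁ = 0.538 × 789 → ξ₁ = 424.5 mol/min.
C balance: n_C = 0 + 1ξ₁ − 1ξ₂ = 248 → ξ₂ = (1·424.5 − 248)/1 = 176.5 mol/min.
Outlet amounts (n = n₀ + Σ ν·ξ):
  B: 789 − 1(424.5) = 364.5
  C: 0 + 1(424.5) − 1(176.5) = 248
  E: 0 + 1(176.5) = 176.5
Total out = 789 mol/min; y_E = 176.5 / 789 = 0.2237.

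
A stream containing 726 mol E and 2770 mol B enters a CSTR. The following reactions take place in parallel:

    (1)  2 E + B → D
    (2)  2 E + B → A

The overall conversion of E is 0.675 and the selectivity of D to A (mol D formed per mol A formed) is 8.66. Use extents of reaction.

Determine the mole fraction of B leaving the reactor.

Conversion of E: E consumed = 0.675 × 726 = 490.1 mol = 2ξ₁ + 2ξ₂.
Selectivity: 1ξ₁ / (1ξ₂) = 8.66 → ξ₁ = 8.66 ξ₂.
Substitute: (2·8.66 + 2) ξ₂ = 490.1 → ξ₂ = 25.36 mol, ξ₁ = 219.7 mol.
Outlet amounts (n = n₀ + Σ ν·ξ):
  E: 726 − 2(219.7) − 2(25.36) = 235.9
  B: 2770 − 1(219.7) − 1(25.36) = 2525
  D: 0 + 1(219.7) = 219.7
  A: 0 + 1(25.36) = 25.36
Total out = 3006 mol; y_B = 2525 / 3006 = 0.84.

0.84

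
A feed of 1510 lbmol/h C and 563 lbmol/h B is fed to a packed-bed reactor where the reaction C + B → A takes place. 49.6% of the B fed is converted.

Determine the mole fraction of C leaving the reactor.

B reacted = 0.496 × 563 = 279.2 lbmol/h; ν_B = −1, so ξ = 279.2/1 = 279.2 lbmol/h.
Outlet amounts (n = n₀ + ν ξ):
  C: 1510 − 1(279.2) = 1231
  B: 563 − 1(279.2) = 283.8
  A: 0 + 1(279.2) = 279.2
Total out = 1794 lbmol/h; y_C = 1231 / 1794 = 0.6861.

0.686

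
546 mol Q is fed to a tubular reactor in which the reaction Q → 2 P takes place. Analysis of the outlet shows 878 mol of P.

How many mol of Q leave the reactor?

107 mol

For P: n = n₀ + 2ξ → 878 = 0 + 2ξ, giving ξ = 439 mol.
Outlet amounts (n = n₀ + ν ξ):
  Q: 546 − 1(439) = 107
  P: 0 + 2(439) = 878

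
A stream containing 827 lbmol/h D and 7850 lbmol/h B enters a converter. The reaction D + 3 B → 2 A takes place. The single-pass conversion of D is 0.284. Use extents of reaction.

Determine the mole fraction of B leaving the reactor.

0.871

D reacted = 0.284 × 827 = 234.9 lbmol/h; ν_D = −1, so ξ = 234.9/1 = 234.9 lbmol/h.
Outlet amounts (n = n₀ + ν ξ):
  D: 827 − 1(234.9) = 592.1
  B: 7850 − 3(234.9) = 7145
  A: 0 + 2(234.9) = 469.7
Total out = 8207 lbmol/h; y_B = 7145 / 8207 = 0.8706.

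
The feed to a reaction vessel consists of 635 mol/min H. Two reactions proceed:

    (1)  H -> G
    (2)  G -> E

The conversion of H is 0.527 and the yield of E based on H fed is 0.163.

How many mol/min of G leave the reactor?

Conversion of H: H consumed = 1ξ₁ = 0.527 × 635 → ξ₁ = 334.6 mol/min.
Yield of E: 1ξ₂ / 635 = 0.163 → ξ₂ = 103.5 mol/min.
Outlet amounts (n = n₀ + Σ ν·ξ):
  H: 635 − 1(334.6) = 300.4
  G: 0 + 1(334.6) − 1(103.5) = 231.1
  E: 0 + 1(103.5) = 103.5

231 mol/min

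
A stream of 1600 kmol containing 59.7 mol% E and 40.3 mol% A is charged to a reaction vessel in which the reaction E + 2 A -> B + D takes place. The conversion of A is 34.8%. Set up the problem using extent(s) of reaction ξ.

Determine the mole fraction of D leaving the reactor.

A reacted = 0.348 × 644.8 = 224.4 kmol; ν_A = −2, so ξ = 224.4/2 = 112.2 kmol.
Outlet amounts (n = n₀ + ν ξ):
  E: 955.2 − 1(112.2) = 843
  A: 644.8 − 2(112.2) = 420.4
  B: 0 + 1(112.2) = 112.2
  D: 0 + 1(112.2) = 112.2
Total out = 1488 kmol; y_D = 112.2 / 1488 = 0.07541.

0.0754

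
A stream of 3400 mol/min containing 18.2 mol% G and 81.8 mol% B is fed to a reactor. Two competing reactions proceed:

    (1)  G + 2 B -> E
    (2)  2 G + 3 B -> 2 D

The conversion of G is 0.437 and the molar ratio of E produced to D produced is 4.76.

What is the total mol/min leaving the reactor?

2880 mol/min

Conversion of G: G consumed = 0.437 × 618.8 = 270.4 mol/min = 1ξ₁ + 2ξ₂.
Selectivity: 1ξ₁ / (2ξ₂) = 4.76 → ξ₁ = 9.52 ξ₂.
Substitute: (1·9.52 + 2) ξ₂ = 270.4 → ξ₂ = 23.47 mol/min, ξ₁ = 223.5 mol/min.
Outlet amounts (n = n₀ + Σ ν·ξ):
  G: 618.8 − 1(223.5) − 2(23.47) = 348.4
  B: 2781 − 2(223.5) − 3(23.47) = 2264
  E: 0 + 1(223.5) = 223.5
  D: 0 + 2(23.47) = 46.95
Total out = 348.4 + 2264 + 223.5 + 46.95 = 2883 mol/min.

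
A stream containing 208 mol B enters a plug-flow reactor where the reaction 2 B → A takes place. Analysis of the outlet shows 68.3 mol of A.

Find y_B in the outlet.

0.511

For A: n = n₀ + 1ξ → 68.3 = 0 + 1ξ, giving ξ = 68.3 mol.
Outlet amounts (n = n₀ + ν ξ):
  B: 208 − 2(68.3) = 71.4
  A: 0 + 1(68.3) = 68.3
Total out = 139.7 mol; y_B = 71.4 / 139.7 = 0.5111.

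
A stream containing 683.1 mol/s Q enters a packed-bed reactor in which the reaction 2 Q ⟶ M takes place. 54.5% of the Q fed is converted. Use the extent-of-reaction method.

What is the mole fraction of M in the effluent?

0.375

Q reacted = 0.545 × 683.1 = 372.3 mol/s; ν_Q = −2, so ξ = 372.3/2 = 186.1 mol/s.
Outlet amounts (n = n₀ + ν ξ):
  Q: 683.1 − 2(186.1) = 310.8
  M: 0 + 1(186.1) = 186.1
Total out = 497 mol/s; y_M = 186.1 / 497 = 0.3746.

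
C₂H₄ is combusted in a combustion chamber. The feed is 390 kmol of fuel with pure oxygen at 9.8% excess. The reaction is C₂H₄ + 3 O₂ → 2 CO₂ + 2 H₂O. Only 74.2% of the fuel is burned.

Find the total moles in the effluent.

Stoichiometric O₂ = 3 × 390 = 1170 kmol; O₂ fed = 1170 × 1.098 = 1285 kmol.
Fuel reacted = 0.742 × 390 → ξ = 289.4 kmol.
Outlet (n = n₀ + ν ξ):
  C₂H₄: 390 − 1(289.4) = 100.6
  O₂: 1285 − 3(289.4) = 416.5
  CO₂: 0 + 2(289.4) = 578.8
  H₂O: 0 + 2(289.4) = 578.8
Total out = 100.6 + 416.5 + 578.8 + 578.8 = 1675 kmol.

1670 kmol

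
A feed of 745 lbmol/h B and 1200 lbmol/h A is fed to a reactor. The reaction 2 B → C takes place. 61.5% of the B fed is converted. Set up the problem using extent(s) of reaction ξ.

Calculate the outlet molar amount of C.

229 lbmol/h

B reacted = 0.615 × 745 = 458.2 lbmol/h; ν_B = −2, so ξ = 458.2/2 = 229.1 lbmol/h.
Outlet amounts (n = n₀ + ν ξ):
  B: 745 − 2(229.1) = 286.8
  C: 0 + 1(229.1) = 229.1
  A: 1200 (inert)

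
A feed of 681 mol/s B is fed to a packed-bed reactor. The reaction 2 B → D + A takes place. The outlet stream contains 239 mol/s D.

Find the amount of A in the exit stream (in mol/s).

239 mol/s

For D: n = n₀ + 1ξ → 239 = 0 + 1ξ, giving ξ = 239 mol/s.
Outlet amounts (n = n₀ + ν ξ):
  B: 681 − 2(239) = 203
  D: 0 + 1(239) = 239
  A: 0 + 1(239) = 239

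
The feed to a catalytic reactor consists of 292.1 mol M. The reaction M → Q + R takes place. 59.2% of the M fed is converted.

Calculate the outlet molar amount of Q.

173 mol

M reacted = 0.592 × 292.1 = 172.9 mol; ν_M = −1, so ξ = 172.9/1 = 172.9 mol.
Outlet amounts (n = n₀ + ν ξ):
  M: 292.1 − 1(172.9) = 119.2
  Q: 0 + 1(172.9) = 172.9
  R: 0 + 1(172.9) = 172.9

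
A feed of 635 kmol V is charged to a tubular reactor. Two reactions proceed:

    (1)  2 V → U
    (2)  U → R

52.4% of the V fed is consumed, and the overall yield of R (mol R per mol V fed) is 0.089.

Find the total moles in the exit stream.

469 kmol

Conversion of V: V consumed = 2ξ₁ = 0.524 × 635 → ξ₁ = 166.4 kmol.
Yield of R: 1ξ₂ / 635 = 0.089 → ξ₂ = 56.52 kmol.
Outlet amounts (n = n₀ + Σ ν·ξ):
  V: 635 − 2(166.4) = 302.3
  U: 0 + 1(166.4) − 1(56.52) = 109.9
  R: 0 + 1(56.52) = 56.52
Total out = 302.3 + 109.9 + 56.52 = 468.6 kmol.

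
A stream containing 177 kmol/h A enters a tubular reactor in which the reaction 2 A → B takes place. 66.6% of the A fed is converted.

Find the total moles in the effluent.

A reacted = 0.666 × 177 = 117.9 kmol/h; ν_A = −2, so ξ = 117.9/2 = 58.94 kmol/h.
Outlet amounts (n = n₀ + ν ξ):
  A: 177 − 2(58.94) = 59.12
  B: 0 + 1(58.94) = 58.94
Total out = 59.12 + 58.94 = 118.1 kmol/h.

118 kmol/h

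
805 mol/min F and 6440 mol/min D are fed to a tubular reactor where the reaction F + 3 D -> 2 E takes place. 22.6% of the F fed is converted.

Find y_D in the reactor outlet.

F reacted = 0.226 × 805 = 181.9 mol/min; ν_F = −1, so ξ = 181.9/1 = 181.9 mol/min.
Outlet amounts (n = n₀ + ν ξ):
  F: 805 − 1(181.9) = 623.1
  D: 6440 − 3(181.9) = 5894
  E: 0 + 2(181.9) = 363.9
Total out = 6881 mol/min; y_D = 5894 / 6881 = 0.8566.

0.857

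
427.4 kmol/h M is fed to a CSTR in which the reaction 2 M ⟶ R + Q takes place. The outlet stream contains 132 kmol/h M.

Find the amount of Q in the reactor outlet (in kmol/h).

For M: n = n₀ − 2ξ → 132 = 427.4 − 2ξ, giving ξ = 147.7 kmol/h.
Outlet amounts (n = n₀ + ν ξ):
  M: 427.4 − 2(147.7) = 132
  R: 0 + 1(147.7) = 147.7
  Q: 0 + 1(147.7) = 147.7

148 kmol/h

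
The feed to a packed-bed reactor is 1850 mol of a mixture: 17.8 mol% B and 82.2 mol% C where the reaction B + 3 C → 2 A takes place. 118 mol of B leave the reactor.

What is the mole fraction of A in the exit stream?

For B: n = n₀ − 1ξ → 118 = 329.3 − 1ξ, giving ξ = 211.3 mol.
Outlet amounts (n = n₀ + ν ξ):
  B: 329.3 − 1(211.3) = 118
  C: 1521 − 3(211.3) = 886.8
  A: 0 + 2(211.3) = 422.6
Total out = 1427 mol; y_A = 422.6 / 1427 = 0.2961.

0.296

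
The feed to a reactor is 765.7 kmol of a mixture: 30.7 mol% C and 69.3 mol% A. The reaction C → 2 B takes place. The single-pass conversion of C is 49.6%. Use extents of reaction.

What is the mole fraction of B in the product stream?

0.264

C reacted = 0.496 × 235.1 = 116.6 kmol; ν_C = −1, so ξ = 116.6/1 = 116.6 kmol.
Outlet amounts (n = n₀ + ν ξ):
  C: 235.1 − 1(116.6) = 118.5
  B: 0 + 2(116.6) = 233.2
  A: 530.6 (inert)
Total out = 882.3 kmol; y_B = 233.2 / 882.3 = 0.2643.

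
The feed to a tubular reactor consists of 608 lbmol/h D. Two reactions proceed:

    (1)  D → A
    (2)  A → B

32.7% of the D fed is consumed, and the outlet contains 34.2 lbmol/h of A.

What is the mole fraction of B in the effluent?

Conversion of D: D consumed = 1ξ₁ = 0.327 × 608 → ξ₁ = 198.8 lbmol/h.
A balance: n_A = 0 + 1ξ₁ − 1ξ₂ = 34.2 → ξ₂ = (1·198.8 − 34.2)/1 = 164.6 lbmol/h.
Outlet amounts (n = n₀ + Σ ν·ξ):
  D: 608 − 1(198.8) = 409.2
  A: 0 + 1(198.8) − 1(164.6) = 34.2
  B: 0 + 1(164.6) = 164.6
Total out = 608 lbmol/h; y_B = 164.6 / 608 = 0.2707.

0.271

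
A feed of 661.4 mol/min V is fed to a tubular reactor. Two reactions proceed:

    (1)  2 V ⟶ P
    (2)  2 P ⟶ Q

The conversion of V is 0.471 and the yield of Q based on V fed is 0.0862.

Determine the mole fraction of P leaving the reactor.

Conversion of V: V consumed = 2ξ₁ = 0.471 × 661.4 → ξ₁ = 155.8 mol/min.
Yield of Q: 1ξ₂ / 661.4 = 0.0862 → ξ₂ = 57.01 mol/min.
Outlet amounts (n = n₀ + Σ ν·ξ):
  V: 661.4 − 2(155.8) = 349.9
  P: 0 + 1(155.8) − 2(57.01) = 41.73
  Q: 0 + 1(57.01) = 57.01
Total out = 448.6 mol/min; y_P = 41.73 / 448.6 = 0.09303.

0.093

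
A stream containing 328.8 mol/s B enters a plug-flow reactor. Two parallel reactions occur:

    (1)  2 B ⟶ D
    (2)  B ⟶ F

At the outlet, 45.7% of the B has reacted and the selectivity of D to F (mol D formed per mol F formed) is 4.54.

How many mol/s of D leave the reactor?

67.7 mol/s

Conversion of B: B consumed = 0.457 × 328.8 = 150.3 mol/s = 2ξ₁ + 1ξ₂.
Selectivity: 1ξ₁ / (1ξ₂) = 4.54 → ξ₁ = 4.54 ξ₂.
Substitute: (2·4.54 + 1) ξ₂ = 150.3 → ξ₂ = 14.91 mol/s, ξ₁ = 67.68 mol/s.
Outlet amounts (n = n₀ + Σ ν·ξ):
  B: 328.8 − 2(67.68) − 1(14.91) = 178.5
  D: 0 + 1(67.68) = 67.68
  F: 0 + 1(14.91) = 14.91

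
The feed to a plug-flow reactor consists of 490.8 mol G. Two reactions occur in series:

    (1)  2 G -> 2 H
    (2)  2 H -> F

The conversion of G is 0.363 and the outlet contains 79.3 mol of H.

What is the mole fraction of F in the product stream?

Conversion of G: G consumed = 2ξ₁ = 0.363 × 490.8 → ξ₁ = 89.08 mol.
H balance: n_H = 0 + 2ξ₁ − 2ξ₂ = 79.3 → ξ₂ = (2·89.08 − 79.3)/2 = 49.43 mol.
Outlet amounts (n = n₀ + Σ ν·ξ):
  G: 490.8 − 2(89.08) = 312.6
  H: 0 + 2(89.08) − 2(49.43) = 79.3
  F: 0 + 1(49.43) = 49.43
Total out = 441.4 mol; y_F = 49.43 / 441.4 = 0.112.

0.112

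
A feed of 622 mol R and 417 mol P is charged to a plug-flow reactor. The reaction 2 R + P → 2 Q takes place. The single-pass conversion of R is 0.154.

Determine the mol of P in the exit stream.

R reacted = 0.154 × 622 = 95.79 mol; ν_R = −2, so ξ = 95.79/2 = 47.89 mol.
Outlet amounts (n = n₀ + ν ξ):
  R: 622 − 2(47.89) = 526.2
  P: 417 − 1(47.89) = 369.1
  Q: 0 + 2(47.89) = 95.79

369 mol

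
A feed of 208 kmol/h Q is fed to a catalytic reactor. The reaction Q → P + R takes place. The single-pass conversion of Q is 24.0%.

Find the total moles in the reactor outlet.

Q reacted = 0.24 × 208 = 49.92 kmol/h; ν_Q = −1, so ξ = 49.92/1 = 49.92 kmol/h.
Outlet amounts (n = n₀ + ν ξ):
  Q: 208 − 1(49.92) = 158.1
  P: 0 + 1(49.92) = 49.92
  R: 0 + 1(49.92) = 49.92
Total out = 158.1 + 49.92 + 49.92 = 257.9 kmol/h.

258 kmol/h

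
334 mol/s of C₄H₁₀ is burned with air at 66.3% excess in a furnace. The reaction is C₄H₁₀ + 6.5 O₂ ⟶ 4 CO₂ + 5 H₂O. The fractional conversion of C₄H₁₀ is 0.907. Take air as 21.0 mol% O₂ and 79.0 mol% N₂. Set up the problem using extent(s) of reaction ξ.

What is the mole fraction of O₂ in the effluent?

0.0913

Stoichiometric O₂ = 6.5 × 334 = 2171 mol/s; O₂ fed = 2171 × 1.663 = 3610 mol/s.
N₂ fed = 3610 × 79/21 = 13580 mol/s.
Fuel reacted = 0.907 × 334 → ξ = 302.9 mol/s.
Outlet (n = n₀ + ν ξ):
  C₄H₁₀: 334 − 1(302.9) = 31.06
  O₂: 3610 − 6.5(302.9) = 1641
  N₂: 13580 (inert)
  CO₂: 0 + 4(302.9) = 1212
  H₂O: 0 + 5(302.9) = 1515
Total out = 17980 mol/s; y_O₂ = 1641 / 17980 = 0.09128.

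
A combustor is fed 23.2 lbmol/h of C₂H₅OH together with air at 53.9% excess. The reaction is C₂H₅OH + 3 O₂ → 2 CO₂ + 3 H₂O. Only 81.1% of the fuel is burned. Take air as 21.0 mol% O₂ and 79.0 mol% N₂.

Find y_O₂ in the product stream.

0.0918

Stoichiometric O₂ = 3 × 23.2 = 69.6 lbmol/h; O₂ fed = 69.6 × 1.539 = 107.1 lbmol/h.
N₂ fed = 107.1 × 79/21 = 403 lbmol/h.
Fuel reacted = 0.811 × 23.2 → ξ = 18.82 lbmol/h.
Outlet (n = n₀ + ν ξ):
  C₂H₅OH: 23.2 − 1(18.82) = 4.385
  O₂: 107.1 − 3(18.82) = 50.67
  N₂: 403 (inert)
  CO₂: 0 + 2(18.82) = 37.63
  H₂O: 0 + 3(18.82) = 56.45
Total out = 552.1 lbmol/h; y_O₂ = 50.67 / 552.1 = 0.09178.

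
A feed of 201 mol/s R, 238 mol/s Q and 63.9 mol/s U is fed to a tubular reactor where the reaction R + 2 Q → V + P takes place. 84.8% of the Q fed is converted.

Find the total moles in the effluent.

Q reacted = 0.848 × 238 = 201.8 mol/s; ν_Q = −2, so ξ = 201.8/2 = 100.9 mol/s.
Outlet amounts (n = n₀ + ν ξ):
  R: 201 − 1(100.9) = 100.1
  Q: 238 − 2(100.9) = 36.18
  V: 0 + 1(100.9) = 100.9
  P: 0 + 1(100.9) = 100.9
  U: 63.9 (inert)
Total out = 100.1 + 36.18 + 100.9 + 100.9 + 63.9 = 402 mol/s.

402 mol/s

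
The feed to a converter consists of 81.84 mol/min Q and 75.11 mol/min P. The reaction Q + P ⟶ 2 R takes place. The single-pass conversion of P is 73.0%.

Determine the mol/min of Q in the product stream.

P reacted = 0.73 × 75.11 = 54.83 mol/min; ν_P = −1, so ξ = 54.83/1 = 54.83 mol/min.
Outlet amounts (n = n₀ + ν ξ):
  Q: 81.84 − 1(54.83) = 27.01
  P: 75.11 − 1(54.83) = 20.28
  R: 0 + 2(54.83) = 109.7

27 mol/min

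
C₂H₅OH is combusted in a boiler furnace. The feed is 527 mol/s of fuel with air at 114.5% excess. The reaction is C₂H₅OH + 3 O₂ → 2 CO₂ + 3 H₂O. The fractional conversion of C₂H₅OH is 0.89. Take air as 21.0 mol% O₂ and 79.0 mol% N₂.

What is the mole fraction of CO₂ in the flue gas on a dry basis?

0.0596

Stoichiometric O₂ = 3 × 527 = 1581 mol/s; O₂ fed = 1581 × 2.145 = 3391 mol/s.
N₂ fed = 3391 × 79/21 = 12760 mol/s.
Fuel reacted = 0.89 × 527 → ξ = 469 mol/s.
Outlet (n = n₀ + ν ξ):
  C₂H₅OH: 527 − 1(469) = 57.97
  O₂: 3391 − 3(469) = 1984
  N₂: 12760 (inert)
  CO₂: 0 + 2(469) = 938.1
  H₂O: 0 + 3(469) = 1407
Dry total = 15740 mol/s; y_CO₂ (dry) = 938.1 / 15740 = 0.05961.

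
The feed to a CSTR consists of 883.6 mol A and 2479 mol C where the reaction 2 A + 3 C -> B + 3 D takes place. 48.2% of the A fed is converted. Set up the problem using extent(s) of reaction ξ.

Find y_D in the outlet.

0.203

A reacted = 0.482 × 883.6 = 425.9 mol; ν_A = −2, so ξ = 425.9/2 = 212.9 mol.
Outlet amounts (n = n₀ + ν ξ):
  A: 883.6 − 2(212.9) = 457.7
  C: 2479 − 3(212.9) = 1840
  B: 0 + 1(212.9) = 212.9
  D: 0 + 3(212.9) = 638.8
Total out = 3150 mol; y_D = 638.8 / 3150 = 0.2028.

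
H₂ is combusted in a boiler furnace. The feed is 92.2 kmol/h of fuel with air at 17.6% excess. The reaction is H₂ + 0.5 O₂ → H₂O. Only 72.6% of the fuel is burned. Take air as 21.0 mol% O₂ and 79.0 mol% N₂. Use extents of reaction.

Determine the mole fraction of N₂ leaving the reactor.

Stoichiometric O₂ = 0.5 × 92.2 = 46.1 kmol/h; O₂ fed = 46.1 × 1.176 = 54.21 kmol/h.
N₂ fed = 54.21 × 79/21 = 203.9 kmol/h.
Fuel reacted = 0.726 × 92.2 → ξ = 66.94 kmol/h.
Outlet (n = n₀ + ν ξ):
  H₂: 92.2 − 1(66.94) = 25.26
  O₂: 54.21 − 0.5(66.94) = 20.74
  N₂: 203.9 (inert)
  H₂O: 0 + 1(66.94) = 66.94
Total out = 316.9 kmol/h; y_N₂ = 203.9 / 316.9 = 0.6436.

0.644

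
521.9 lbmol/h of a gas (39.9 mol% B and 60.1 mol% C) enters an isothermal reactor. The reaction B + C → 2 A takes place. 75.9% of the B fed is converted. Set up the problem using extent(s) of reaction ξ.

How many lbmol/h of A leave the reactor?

316 lbmol/h

B reacted = 0.759 × 208.2 = 158.1 lbmol/h; ν_B = −1, so ξ = 158.1/1 = 158.1 lbmol/h.
Outlet amounts (n = n₀ + ν ξ):
  B: 208.2 − 1(158.1) = 50.19
  C: 313.7 − 1(158.1) = 155.6
  A: 0 + 2(158.1) = 316.1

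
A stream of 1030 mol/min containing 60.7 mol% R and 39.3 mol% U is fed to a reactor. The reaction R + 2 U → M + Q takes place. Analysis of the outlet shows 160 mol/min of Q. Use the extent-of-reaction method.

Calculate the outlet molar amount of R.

For Q: n = n₀ + 1ξ → 160 = 0 + 1ξ, giving ξ = 160 mol/min.
Outlet amounts (n = n₀ + ν ξ):
  R: 625.2 − 1(160) = 465.2
  U: 404.8 − 2(160) = 84.79
  M: 0 + 1(160) = 160
  Q: 0 + 1(160) = 160

465 mol/min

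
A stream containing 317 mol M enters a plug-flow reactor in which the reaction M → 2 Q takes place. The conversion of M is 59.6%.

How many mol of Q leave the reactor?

M reacted = 0.596 × 317 = 188.9 mol; ν_M = −1, so ξ = 188.9/1 = 188.9 mol.
Outlet amounts (n = n₀ + ν ξ):
  M: 317 − 1(188.9) = 128.1
  Q: 0 + 2(188.9) = 377.9

378 mol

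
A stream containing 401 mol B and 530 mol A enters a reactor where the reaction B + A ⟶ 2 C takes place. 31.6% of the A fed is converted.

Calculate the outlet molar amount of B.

A reacted = 0.316 × 530 = 167.5 mol; ν_A = −1, so ξ = 167.5/1 = 167.5 mol.
Outlet amounts (n = n₀ + ν ξ):
  B: 401 − 1(167.5) = 233.5
  A: 530 − 1(167.5) = 362.5
  C: 0 + 2(167.5) = 335

234 mol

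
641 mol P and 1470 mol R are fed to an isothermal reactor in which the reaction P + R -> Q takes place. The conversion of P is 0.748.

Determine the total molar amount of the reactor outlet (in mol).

1630 mol

P reacted = 0.748 × 641 = 479.5 mol; ν_P = −1, so ξ = 479.5/1 = 479.5 mol.
Outlet amounts (n = n₀ + ν ξ):
  P: 641 − 1(479.5) = 161.5
  R: 1470 − 1(479.5) = 990.5
  Q: 0 + 1(479.5) = 479.5
Total out = 161.5 + 990.5 + 479.5 = 1632 mol.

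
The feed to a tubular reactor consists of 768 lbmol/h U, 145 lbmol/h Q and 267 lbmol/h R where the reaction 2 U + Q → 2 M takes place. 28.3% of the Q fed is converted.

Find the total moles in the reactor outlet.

1140 lbmol/h

Q reacted = 0.283 × 145 = 41.03 lbmol/h; ν_Q = −1, so ξ = 41.03/1 = 41.03 lbmol/h.
Outlet amounts (n = n₀ + ν ξ):
  U: 768 − 2(41.03) = 685.9
  Q: 145 − 1(41.03) = 104
  M: 0 + 2(41.03) = 82.07
  R: 267 (inert)
Total out = 685.9 + 104 + 82.07 + 267 = 1139 lbmol/h.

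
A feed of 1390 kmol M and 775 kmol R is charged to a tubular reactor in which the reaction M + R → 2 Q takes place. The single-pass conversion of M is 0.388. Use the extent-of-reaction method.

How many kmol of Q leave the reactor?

M reacted = 0.388 × 1390 = 539.3 kmol; ν_M = −1, so ξ = 539.3/1 = 539.3 kmol.
Outlet amounts (n = n₀ + ν ξ):
  M: 1390 − 1(539.3) = 850.7
  R: 775 − 1(539.3) = 235.7
  Q: 0 + 2(539.3) = 1079

1080 kmol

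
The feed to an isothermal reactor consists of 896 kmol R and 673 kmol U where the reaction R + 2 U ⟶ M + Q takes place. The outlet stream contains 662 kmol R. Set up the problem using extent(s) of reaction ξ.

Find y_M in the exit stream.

For R: n = n₀ − 1ξ → 662 = 896 − 1ξ, giving ξ = 234 kmol.
Outlet amounts (n = n₀ + ν ξ):
  R: 896 − 1(234) = 662
  U: 673 − 2(234) = 205
  M: 0 + 1(234) = 234
  Q: 0 + 1(234) = 234
Total out = 1335 kmol; y_M = 234 / 1335 = 0.1753.

0.175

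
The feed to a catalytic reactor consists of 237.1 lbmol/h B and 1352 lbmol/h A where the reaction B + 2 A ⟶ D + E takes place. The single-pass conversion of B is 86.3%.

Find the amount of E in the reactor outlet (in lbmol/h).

B reacted = 0.863 × 237.1 = 204.6 lbmol/h; ν_B = −1, so ξ = 204.6/1 = 204.6 lbmol/h.
Outlet amounts (n = n₀ + ν ξ):
  B: 237.1 − 1(204.6) = 32.48
  A: 1352 − 2(204.6) = 942.8
  D: 0 + 1(204.6) = 204.6
  E: 0 + 1(204.6) = 204.6

205 lbmol/h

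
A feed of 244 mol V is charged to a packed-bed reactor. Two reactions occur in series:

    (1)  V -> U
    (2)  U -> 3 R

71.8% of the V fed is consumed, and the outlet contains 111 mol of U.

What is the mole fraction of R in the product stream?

0.517

Conversion of V: V consumed = 1ξ₁ = 0.718 × 244 → ξ₁ = 175.2 mol.
U balance: n_U = 0 + 1ξ₁ − 1ξ₂ = 111 → ξ₂ = (1·175.2 − 111)/1 = 64.19 mol.
Outlet amounts (n = n₀ + Σ ν·ξ):
  V: 244 − 1(175.2) = 68.81
  U: 0 + 1(175.2) − 1(64.19) = 111
  R: 0 + 3(64.19) = 192.6
Total out = 372.4 mol; y_R = 192.6 / 372.4 = 0.5171.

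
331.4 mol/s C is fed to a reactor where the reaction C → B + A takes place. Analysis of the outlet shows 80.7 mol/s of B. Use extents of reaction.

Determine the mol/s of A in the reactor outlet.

For B: n = n₀ + 1ξ → 80.7 = 0 + 1ξ, giving ξ = 80.7 mol/s.
Outlet amounts (n = n₀ + ν ξ):
  C: 331.4 − 1(80.7) = 250.7
  B: 0 + 1(80.7) = 80.7
  A: 0 + 1(80.7) = 80.7

80.7 mol/s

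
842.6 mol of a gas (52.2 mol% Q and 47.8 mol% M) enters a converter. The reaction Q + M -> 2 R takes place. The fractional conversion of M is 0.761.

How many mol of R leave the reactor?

613 mol

M reacted = 0.761 × 402.8 = 306.5 mol; ν_M = −1, so ξ = 306.5/1 = 306.5 mol.
Outlet amounts (n = n₀ + ν ξ):
  Q: 439.8 − 1(306.5) = 133.3
  M: 402.8 − 1(306.5) = 96.26
  R: 0 + 2(306.5) = 613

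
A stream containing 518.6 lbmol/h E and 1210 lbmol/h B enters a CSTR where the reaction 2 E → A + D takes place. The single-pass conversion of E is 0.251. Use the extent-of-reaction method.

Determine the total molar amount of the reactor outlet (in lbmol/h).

E reacted = 0.251 × 518.6 = 130.2 lbmol/h; ν_E = −2, so ξ = 130.2/2 = 65.08 lbmol/h.
Outlet amounts (n = n₀ + ν ξ):
  E: 518.6 − 2(65.08) = 388.4
  A: 0 + 1(65.08) = 65.08
  D: 0 + 1(65.08) = 65.08
  B: 1210 (inert)
Total out = 388.4 + 65.08 + 65.08 + 1210 = 1729 lbmol/h.

1730 lbmol/h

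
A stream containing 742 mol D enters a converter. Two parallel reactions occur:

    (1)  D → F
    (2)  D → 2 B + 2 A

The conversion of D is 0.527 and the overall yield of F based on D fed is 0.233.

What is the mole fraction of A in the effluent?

0.312

Yield of F: 1ξ₁ / 742 = 0.233 → ξ₁ = 172.9 mol.
Conversion of D: 1ξ₁ + 1ξ₂ = 0.527 × 742 = 391 → ξ₂ = 218.1 mol.
Outlet amounts (n = n₀ + Σ ν·ξ):
  D: 742 − 1(172.9) − 1(218.1) = 351
  F: 0 + 1(172.9) = 172.9
  B: 0 + 2(218.1) = 436.3
  A: 0 + 2(218.1) = 436.3
Total out = 1396 mol; y_A = 436.3 / 1396 = 0.3124.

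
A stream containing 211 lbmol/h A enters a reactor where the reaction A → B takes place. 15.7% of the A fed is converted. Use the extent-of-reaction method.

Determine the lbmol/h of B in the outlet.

A reacted = 0.157 × 211 = 33.13 lbmol/h; ν_A = −1, so ξ = 33.13/1 = 33.13 lbmol/h.
Outlet amounts (n = n₀ + ν ξ):
  A: 211 − 1(33.13) = 177.9
  B: 0 + 1(33.13) = 33.13

33.1 lbmol/h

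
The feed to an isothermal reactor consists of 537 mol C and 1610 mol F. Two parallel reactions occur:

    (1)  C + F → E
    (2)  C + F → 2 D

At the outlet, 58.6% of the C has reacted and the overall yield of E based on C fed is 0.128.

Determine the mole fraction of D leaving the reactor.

0.237

Yield of E: 1ξ₁ / 537 = 0.128 → ξ₁ = 68.74 mol.
Conversion of C: 1ξ₁ + 1ξ₂ = 0.586 × 537 = 314.7 → ξ₂ = 245.9 mol.
Outlet amounts (n = n₀ + Σ ν·ξ):
  C: 537 − 1(68.74) − 1(245.9) = 222.3
  F: 1610 − 1(68.74) − 1(245.9) = 1295
  E: 0 + 1(68.74) = 68.74
  D: 0 + 2(245.9) = 491.9
Total out = 2078 mol; y_D = 491.9 / 2078 = 0.2367.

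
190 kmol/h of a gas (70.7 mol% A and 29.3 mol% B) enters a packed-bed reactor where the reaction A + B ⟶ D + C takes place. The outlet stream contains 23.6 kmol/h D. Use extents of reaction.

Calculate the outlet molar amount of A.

111 kmol/h

For D: n = n₀ + 1ξ → 23.6 = 0 + 1ξ, giving ξ = 23.6 kmol/h.
Outlet amounts (n = n₀ + ν ξ):
  A: 134.3 − 1(23.6) = 110.7
  B: 55.67 − 1(23.6) = 32.07
  D: 0 + 1(23.6) = 23.6
  C: 0 + 1(23.6) = 23.6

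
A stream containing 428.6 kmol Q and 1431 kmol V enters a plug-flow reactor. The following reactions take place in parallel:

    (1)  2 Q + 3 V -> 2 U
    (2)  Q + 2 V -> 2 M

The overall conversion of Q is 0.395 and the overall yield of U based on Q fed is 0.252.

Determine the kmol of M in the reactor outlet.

123 kmol

Yield of U: 2ξ₁ / 428.6 = 0.252 → ξ₁ = 54 kmol.
Conversion of Q: 2ξ₁ + 1ξ₂ = 0.395 × 428.6 = 169.3 → ξ₂ = 61.29 kmol.
Outlet amounts (n = n₀ + Σ ν·ξ):
  Q: 428.6 − 2(54) − 1(61.29) = 259.3
  V: 1431 − 3(54) − 2(61.29) = 1146
  U: 0 + 2(54) = 108
  M: 0 + 2(61.29) = 122.6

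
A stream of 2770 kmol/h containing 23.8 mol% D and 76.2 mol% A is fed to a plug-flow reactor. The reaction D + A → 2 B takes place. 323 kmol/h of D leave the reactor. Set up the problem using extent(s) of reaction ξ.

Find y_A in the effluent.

For D: n = n₀ − 1ξ → 323 = 659.3 − 1ξ, giving ξ = 336.3 kmol/h.
Outlet amounts (n = n₀ + ν ξ):
  D: 659.3 − 1(336.3) = 323
  A: 2111 − 1(336.3) = 1774
  B: 0 + 2(336.3) = 672.5
Total out = 2770 kmol/h; y_A = 1774 / 2770 = 0.6406.

0.641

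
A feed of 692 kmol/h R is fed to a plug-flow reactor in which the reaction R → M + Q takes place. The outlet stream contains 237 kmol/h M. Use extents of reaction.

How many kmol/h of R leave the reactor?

For M: n = n₀ + 1ξ → 237 = 0 + 1ξ, giving ξ = 237 kmol/h.
Outlet amounts (n = n₀ + ν ξ):
  R: 692 − 1(237) = 455
  M: 0 + 1(237) = 237
  Q: 0 + 1(237) = 237

455 kmol/h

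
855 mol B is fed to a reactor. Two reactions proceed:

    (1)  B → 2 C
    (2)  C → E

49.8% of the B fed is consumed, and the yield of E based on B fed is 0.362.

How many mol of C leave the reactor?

542 mol

Conversion of B: B consumed = 1ξ₁ = 0.498 × 855 → ξ₁ = 425.8 mol.
Yield of E: 1ξ₂ / 855 = 0.362 → ξ₂ = 309.5 mol.
Outlet amounts (n = n₀ + Σ ν·ξ):
  B: 855 − 1(425.8) = 429.2
  C: 0 + 2(425.8) − 1(309.5) = 542.1
  E: 0 + 1(309.5) = 309.5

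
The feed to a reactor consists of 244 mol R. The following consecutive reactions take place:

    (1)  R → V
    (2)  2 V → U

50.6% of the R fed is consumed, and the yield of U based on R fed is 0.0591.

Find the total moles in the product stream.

230 mol

Conversion of R: R consumed = 1ξ₁ = 0.506 × 244 → ξ₁ = 123.5 mol.
Yield of U: 1ξ₂ / 244 = 0.0591 → ξ₂ = 14.42 mol.
Outlet amounts (n = n₀ + Σ ν·ξ):
  R: 244 − 1(123.5) = 120.5
  V: 0 + 1(123.5) − 2(14.42) = 94.62
  U: 0 + 1(14.42) = 14.42
Total out = 120.5 + 94.62 + 14.42 = 229.6 mol.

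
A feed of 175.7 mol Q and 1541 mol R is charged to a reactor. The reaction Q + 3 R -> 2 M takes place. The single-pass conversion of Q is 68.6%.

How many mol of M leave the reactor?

241 mol

Q reacted = 0.686 × 175.7 = 120.5 mol; ν_Q = −1, so ξ = 120.5/1 = 120.5 mol.
Outlet amounts (n = n₀ + ν ξ):
  Q: 175.7 − 1(120.5) = 55.17
  R: 1541 − 3(120.5) = 1179
  M: 0 + 2(120.5) = 241.1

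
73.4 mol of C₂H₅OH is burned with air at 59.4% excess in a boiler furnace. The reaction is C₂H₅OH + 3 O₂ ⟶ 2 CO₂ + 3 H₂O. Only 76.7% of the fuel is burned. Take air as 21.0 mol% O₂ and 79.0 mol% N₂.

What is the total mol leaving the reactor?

1800 mol

Stoichiometric O₂ = 3 × 73.4 = 220.2 mol; O₂ fed = 220.2 × 1.594 = 351 mol.
N₂ fed = 351 × 79/21 = 1320 mol.
Fuel reacted = 0.767 × 73.4 → ξ = 56.3 mol.
Outlet (n = n₀ + ν ξ):
  C₂H₅OH: 73.4 − 1(56.3) = 17.1
  O₂: 351 − 3(56.3) = 182.1
  N₂: 1320 (inert)
  CO₂: 0 + 2(56.3) = 112.6
  H₂O: 0 + 3(56.3) = 168.9
Total out = 17.1 + 182.1 + 1320 + 112.6 + 168.9 = 1801 mol.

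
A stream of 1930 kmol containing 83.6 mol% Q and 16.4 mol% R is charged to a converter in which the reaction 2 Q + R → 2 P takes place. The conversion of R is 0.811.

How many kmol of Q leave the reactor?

R reacted = 0.811 × 316.5 = 256.7 kmol; ν_R = −1, so ξ = 256.7/1 = 256.7 kmol.
Outlet amounts (n = n₀ + ν ξ):
  Q: 1613 − 2(256.7) = 1100
  R: 316.5 − 1(256.7) = 59.82
  P: 0 + 2(256.7) = 513.4

1100 kmol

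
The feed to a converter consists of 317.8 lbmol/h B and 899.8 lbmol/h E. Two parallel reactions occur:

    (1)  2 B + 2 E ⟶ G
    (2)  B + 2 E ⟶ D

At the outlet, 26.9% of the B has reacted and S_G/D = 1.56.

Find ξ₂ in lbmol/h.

Conversion of B: B consumed = 0.269 × 317.8 = 85.49 lbmol/h = 2ξ₁ + 1ξ₂.
Selectivity: 1ξ₁ / (1ξ₂) = 1.56 → ξ₁ = 1.56 ξ₂.
Substitute: (2·1.56 + 1) ξ₂ = 85.49 → ξ₂ = 20.75 lbmol/h, ξ₁ = 32.37 lbmol/h.
Outlet amounts (n = n₀ + Σ ν·ξ):
  B: 317.8 − 2(32.37) − 1(20.75) = 232.3
  E: 899.8 − 2(32.37) − 2(20.75) = 793.6
  G: 0 + 1(32.37) = 32.37
  D: 0 + 1(20.75) = 20.75

ξ₂ = 20.7 lbmol/h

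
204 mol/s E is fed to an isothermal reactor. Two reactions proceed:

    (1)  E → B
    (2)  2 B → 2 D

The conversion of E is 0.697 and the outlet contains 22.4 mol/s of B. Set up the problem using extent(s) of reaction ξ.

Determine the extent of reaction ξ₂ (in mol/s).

ξ₂ = 59.9 mol/s

Conversion of E: E consumed = 1ξ₁ = 0.697 × 204 → ξ₁ = 142.2 mol/s.
B balance: n_B = 0 + 1ξ₁ − 2ξ₂ = 22.4 → ξ₂ = (1·142.2 − 22.4)/2 = 59.89 mol/s.
Outlet amounts (n = n₀ + Σ ν·ξ):
  E: 204 − 1(142.2) = 61.81
  B: 0 + 1(142.2) − 2(59.89) = 22.4
  D: 0 + 2(59.89) = 119.8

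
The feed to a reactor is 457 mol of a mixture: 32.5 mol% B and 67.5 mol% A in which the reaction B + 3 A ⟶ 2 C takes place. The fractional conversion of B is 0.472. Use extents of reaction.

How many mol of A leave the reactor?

B reacted = 0.472 × 148.5 = 70.1 mol; ν_B = −1, so ξ = 70.1/1 = 70.1 mol.
Outlet amounts (n = n₀ + ν ξ):
  B: 148.5 − 1(70.1) = 78.42
  A: 308.5 − 3(70.1) = 98.16
  C: 0 + 2(70.1) = 140.2

98.2 mol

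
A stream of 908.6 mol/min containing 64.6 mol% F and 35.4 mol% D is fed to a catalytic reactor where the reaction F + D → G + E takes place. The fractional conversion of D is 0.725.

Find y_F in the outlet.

0.389

D reacted = 0.725 × 321.6 = 233.2 mol/min; ν_D = −1, so ξ = 233.2/1 = 233.2 mol/min.
Outlet amounts (n = n₀ + ν ξ):
  F: 587 − 1(233.2) = 353.8
  D: 321.6 − 1(233.2) = 88.45
  G: 0 + 1(233.2) = 233.2
  E: 0 + 1(233.2) = 233.2
Total out = 908.6 mol/min; y_F = 353.8 / 908.6 = 0.3894.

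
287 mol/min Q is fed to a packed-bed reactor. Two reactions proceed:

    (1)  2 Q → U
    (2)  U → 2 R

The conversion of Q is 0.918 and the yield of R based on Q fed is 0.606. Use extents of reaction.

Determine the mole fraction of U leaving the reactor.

0.185

Conversion of Q: Q consumed = 2ξ₁ = 0.918 × 287 → ξ₁ = 131.7 mol/min.
Yield of R: 2ξ₂ / 287 = 0.606 → ξ₂ = 86.96 mol/min.
Outlet amounts (n = n₀ + Σ ν·ξ):
  Q: 287 − 2(131.7) = 23.53
  U: 0 + 1(131.7) − 1(86.96) = 44.77
  R: 0 + 2(86.96) = 173.9
Total out = 242.2 mol/min; y_U = 44.77 / 242.2 = 0.1848.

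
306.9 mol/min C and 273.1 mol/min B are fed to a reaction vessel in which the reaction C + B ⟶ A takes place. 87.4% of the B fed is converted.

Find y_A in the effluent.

0.699

B reacted = 0.874 × 273.1 = 238.7 mol/min; ν_B = −1, so ξ = 238.7/1 = 238.7 mol/min.
Outlet amounts (n = n₀ + ν ξ):
  C: 306.9 − 1(238.7) = 68.21
  B: 273.1 − 1(238.7) = 34.41
  A: 0 + 1(238.7) = 238.7
Total out = 341.3 mol/min; y_A = 238.7 / 341.3 = 0.6993.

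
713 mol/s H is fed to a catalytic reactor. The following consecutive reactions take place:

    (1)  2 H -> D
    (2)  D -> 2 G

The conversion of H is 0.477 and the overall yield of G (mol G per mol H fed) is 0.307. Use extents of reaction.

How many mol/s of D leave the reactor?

Conversion of H: H consumed = 2ξ₁ = 0.477 × 713 → ξ₁ = 170.1 mol/s.
Yield of G: 2ξ₂ / 713 = 0.307 → ξ₂ = 109.4 mol/s.
Outlet amounts (n = n₀ + Σ ν·ξ):
  H: 713 − 2(170.1) = 372.9
  D: 0 + 1(170.1) − 1(109.4) = 60.61
  G: 0 + 2(109.4) = 218.9

60.6 mol/s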